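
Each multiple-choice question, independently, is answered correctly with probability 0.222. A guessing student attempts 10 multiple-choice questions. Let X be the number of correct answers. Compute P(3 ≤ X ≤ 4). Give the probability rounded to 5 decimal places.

0.33963

X ~ Binomial(10, 0.222); P(3 ≤ X ≤ 4) = Σ C(10,k) p^k (1−p)^(10−k) over k:
  k=3: C(10,3)·0.222^3·0.778^7 = 0.2265152
  k=4: C(10,4)·0.222^4·0.778^6 = 0.1131120
Total = 0.3396272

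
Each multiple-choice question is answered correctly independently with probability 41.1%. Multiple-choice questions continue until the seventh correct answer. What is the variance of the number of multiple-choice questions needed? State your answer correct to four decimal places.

24.4079

Y = total multiple-choice questions until the seventh success; negative binomial with r=7, p=0.411.
Var(Y) = r(1−p)/p² = 7·0.589 / 0.411² = 24.407859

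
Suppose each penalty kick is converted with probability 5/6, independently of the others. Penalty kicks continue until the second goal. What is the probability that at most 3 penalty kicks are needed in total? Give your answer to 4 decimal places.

0.9259

Finishing within 3 penalty kicks ⇔ at least 2 successes in the first 3. With X ~ Binomial(3, 0.833333), P(Y ≤ 3) = 1 − P(X ≤ 1).
  k=0: C(3,0)·0.833333^0·0.166667^3 = 0.004630
  k=1: C(3,1)·0.833333^1·0.166667^2 = 0.069444
1 − 0.074074 = 0.925926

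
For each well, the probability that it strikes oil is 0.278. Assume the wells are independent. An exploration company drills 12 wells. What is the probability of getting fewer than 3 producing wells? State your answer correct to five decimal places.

X ~ Binomial(12, 0.278); P(X ≤ 2) = Σ C(12,k) p^k (1−p)^(12−k) over k:
  k=0: C(12,0)·0.278^0·0.722^12 = 0.0200653
  k=1: C(12,1)·0.278^1·0.722^11 = 0.0927118
  k=2: C(12,2)·0.278^2·0.722^10 = 0.1963385
Total = 0.3091157

0.30912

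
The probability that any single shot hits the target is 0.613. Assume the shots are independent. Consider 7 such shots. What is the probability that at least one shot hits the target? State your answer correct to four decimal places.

P(at least one) = 1 − P(none) = 1 − (1 − 0.613)^7
= 1 − 0.001300 = 0.998700

0.9987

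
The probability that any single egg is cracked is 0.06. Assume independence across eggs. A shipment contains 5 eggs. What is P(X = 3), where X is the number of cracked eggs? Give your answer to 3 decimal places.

X ~ Binomial(n=5, p=0.06).
P(X=3) = C(5,3) · p^3 · (1−p)^2
= 10 · 0.000216 · 0.8836 = 0.00191

0.002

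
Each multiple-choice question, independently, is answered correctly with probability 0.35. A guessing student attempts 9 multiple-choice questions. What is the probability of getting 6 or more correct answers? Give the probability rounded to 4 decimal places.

X ~ Binomial(9, 0.35); P(X ≥ 6) = Σ C(9,k) p^k (1−p)^(9−k) over k:
  k=6: C(9,6)·0.35^6·0.65^3 = 0.042406
  k=7: C(9,7)·0.35^7·0.65^2 = 0.009786
  k=8: C(9,8)·0.35^8·0.65^1 = 0.001317
  k=9: C(9,9)·0.35^9·0.65^0 = 0.000079
Total = 0.053588

0.0536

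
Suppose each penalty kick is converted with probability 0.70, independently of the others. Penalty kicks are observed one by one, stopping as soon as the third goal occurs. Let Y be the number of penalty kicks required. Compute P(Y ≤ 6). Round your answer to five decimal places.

Finishing within 6 penalty kicks ⇔ at least 3 successes in the first 6. With X ~ Binomial(6, 0.70), P(Y ≤ 6) = 1 − P(X ≤ 2).
  k=0: C(6,0)·0.70^0·0.30^6 = 0.0007290
  k=1: C(6,1)·0.70^1·0.30^5 = 0.0102060
  k=2: C(6,2)·0.70^2·0.30^4 = 0.0595350
1 − 0.0704700 = 0.9295300

0.92953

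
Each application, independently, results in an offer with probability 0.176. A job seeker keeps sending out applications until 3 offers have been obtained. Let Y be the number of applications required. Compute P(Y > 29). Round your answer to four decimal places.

0.0938

Needing more than 29 applications ⇔ fewer than 3 successes in the first 29. With X ~ Binomial(29, 0.176), P(Y > 29) = P(X ≤ 2).
  k=0: C(29,0)·0.176^0·0.824^29 = 0.003647
  k=1: C(29,1)·0.176^1·0.824^28 = 0.022588
  k=2: C(29,2)·0.176^2·0.824^27 = 0.067544
P(X ≤ 2) = 0.093778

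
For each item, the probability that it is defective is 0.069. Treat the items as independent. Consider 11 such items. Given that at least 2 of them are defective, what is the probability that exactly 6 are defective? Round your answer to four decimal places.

0.0002

X ~ Binomial(11, 0.069). Want P(X=6 | X≥2) = P(X=6) / P(X≥2).
P(X=6) = C(11,6)·0.069^6·0.931^5 = 0.000035
P(X≥2) = 1 − 0.455456 − 0.371312 = 0.173232
Ratio = 0.000035 / 0.173232 = 0.000201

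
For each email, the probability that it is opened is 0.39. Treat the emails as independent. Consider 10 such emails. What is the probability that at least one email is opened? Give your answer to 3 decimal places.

P(at least one) = 1 − P(none) = 1 − (1 − 0.39)^10
= 1 − 0.00713 = 0.99287

0.993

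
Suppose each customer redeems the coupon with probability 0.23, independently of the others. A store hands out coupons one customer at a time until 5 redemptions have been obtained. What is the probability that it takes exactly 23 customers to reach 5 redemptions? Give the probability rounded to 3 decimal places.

0.043

Y = trial on which the fifth success occurs; negative binomial, r=5, p=0.23.
P(Y=23) = C(22,4) · p^5 · (1−p)^18
= 7315 · 0.00064363 · 0.0090538 = 0.04263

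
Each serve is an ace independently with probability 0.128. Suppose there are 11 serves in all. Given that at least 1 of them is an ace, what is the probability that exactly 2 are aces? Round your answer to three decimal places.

0.337

X ~ Binomial(11, 0.128). Want P(X=2 | X≥1) = P(X=2) / P(X≥1).
P(X=2) = C(11,2)·0.128^2·0.872^9 = 0.26268
P(X≥1) = 1 − 0.22166 = 0.77834
Ratio = 0.26268 / 0.77834 = 0.33749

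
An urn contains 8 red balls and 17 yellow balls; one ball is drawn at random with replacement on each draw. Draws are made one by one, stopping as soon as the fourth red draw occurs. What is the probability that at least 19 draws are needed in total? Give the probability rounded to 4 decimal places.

0.1241

Needing more than 18 draws ⇔ fewer than 4 successes in the first 18. With X ~ Binomial(18, 0.32), P(Y > 18) = P(X ≤ 3).
  k=0: C(18,0)·0.32^0·0.68^18 = 0.000966
  k=1: C(18,1)·0.32^1·0.68^17 = 0.008186
  k=2: C(18,2)·0.32^2·0.68^16 = 0.032744
  k=3: C(18,3)·0.32^3·0.68^15 = 0.082181
P(X ≤ 3) = 0.124078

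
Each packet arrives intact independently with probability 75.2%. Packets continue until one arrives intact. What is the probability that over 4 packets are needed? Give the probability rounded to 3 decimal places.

0.004

Y = number of packets to the first success; geometric, p = 0.752.
P(Y > 4) = P(first 4 all fail) = (1−p)^4 = 0.00378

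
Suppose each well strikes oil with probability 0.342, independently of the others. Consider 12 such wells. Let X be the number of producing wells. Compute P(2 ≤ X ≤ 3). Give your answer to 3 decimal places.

X ~ Binomial(12, 0.342); P(2 ≤ X ≤ 3) = Σ C(12,k) p^k (1−p)^(12−k) over k:
  k=2: C(12,2)·0.342^2·0.658^10 = 0.11745
  k=3: C(12,3)·0.342^3·0.658^9 = 0.20349
Total = 0.32094

0.321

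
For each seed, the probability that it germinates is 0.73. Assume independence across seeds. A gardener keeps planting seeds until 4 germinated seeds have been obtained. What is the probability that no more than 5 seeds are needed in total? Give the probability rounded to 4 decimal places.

Finishing within 5 seeds ⇔ at least 4 successes in the first 5. With X ~ Binomial(5, 0.73), P(Y ≤ 5) = 1 − P(X ≤ 3).
  k=0: C(5,0)·0.73^0·0.27^5 = 0.001435
  k=1: C(5,1)·0.73^1·0.27^4 = 0.019398
  k=2: C(5,2)·0.73^2·0.27^3 = 0.104891
  k=3: C(5,3)·0.73^3·0.27^2 = 0.283593
1 − 0.409317 = 0.590683

0.5907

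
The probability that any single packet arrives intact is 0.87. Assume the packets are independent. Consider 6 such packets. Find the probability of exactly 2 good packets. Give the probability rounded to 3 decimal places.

0.003

X ~ Binomial(n=6, p=0.87).
P(X=2) = C(6,2) · p^2 · (1−p)^4
= 15 · 0.7569 · 0.00028561 = 0.00324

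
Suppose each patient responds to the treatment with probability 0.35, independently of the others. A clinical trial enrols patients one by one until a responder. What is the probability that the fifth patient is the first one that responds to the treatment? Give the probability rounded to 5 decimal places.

0.06248

Geometric (trials to first success), p = 0.35.
P(Y = 5) = (1−p)^4 · p = 0.17851 · 0.35 = 0.0624772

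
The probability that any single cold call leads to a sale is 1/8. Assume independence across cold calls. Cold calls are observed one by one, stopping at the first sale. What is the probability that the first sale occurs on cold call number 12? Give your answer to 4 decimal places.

0.0288

Geometric (trials to first success), p = 0.125.
P(Y = 12) = (1−p)^11 · p = 0.23019 · 0.125 = 0.028774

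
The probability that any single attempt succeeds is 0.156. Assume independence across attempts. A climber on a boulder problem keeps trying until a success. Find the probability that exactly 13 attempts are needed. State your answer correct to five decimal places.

Geometric (trials to first success), p = 0.156.
P(Y = 13) = (1−p)^12 · p = 0.13065 · 0.156 = 0.0203814

0.02038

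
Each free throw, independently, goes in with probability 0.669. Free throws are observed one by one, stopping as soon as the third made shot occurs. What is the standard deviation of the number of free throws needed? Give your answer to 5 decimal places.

Y = total free throws until the third success; negative binomial with r=3, p=0.669.
SD(Y) = √[r(1−p)/p²] = √(2.2186920) = 1.4895274

1.48953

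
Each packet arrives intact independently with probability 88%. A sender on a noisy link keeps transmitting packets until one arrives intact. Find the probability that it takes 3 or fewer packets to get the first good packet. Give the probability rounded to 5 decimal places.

Y = number of packets to the first success; geometric, p = 0.88.
P(Y ≤ 3) = 1 − (1−p)^3 = 1 − 0.0017280 = 0.9982720

0.99827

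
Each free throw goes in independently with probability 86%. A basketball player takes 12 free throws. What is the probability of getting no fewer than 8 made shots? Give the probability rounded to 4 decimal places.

0.9819

X ~ Binomial(12, 0.86); P(X ≥ 8) = Σ C(12,k) p^k (1−p)^(12−k) over k:
  k=8: C(12,8)·0.86^8·0.14^4 = 0.056899
  k=9: C(12,9)·0.86^9·0.14^3 = 0.155343
  k=10: C(12,10)·0.86^10·0.14^2 = 0.286276
  k=11: C(12,11)·0.86^11·0.14^1 = 0.319737
  k=12: C(12,12)·0.86^12·0.14^0 = 0.163675
Total = 0.981929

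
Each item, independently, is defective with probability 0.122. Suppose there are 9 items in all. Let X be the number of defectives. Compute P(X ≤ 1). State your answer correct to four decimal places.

X ~ Binomial(9, 0.122); P(X ≤ 1) = Σ C(9,k) p^k (1−p)^(9−k) over k:
  k=0: C(9,0)·0.122^0·0.878^9 = 0.310063
  k=1: C(9,1)·0.122^1·0.878^8 = 0.387756
Total = 0.697819

0.6978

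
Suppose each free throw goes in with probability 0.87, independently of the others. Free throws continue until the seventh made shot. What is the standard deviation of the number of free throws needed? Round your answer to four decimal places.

1.0965

Y = total free throws until the seventh success; negative binomial with r=7, p=0.87.
SD(Y) = √[r(1−p)/p²] = √(1.202272) = 1.096482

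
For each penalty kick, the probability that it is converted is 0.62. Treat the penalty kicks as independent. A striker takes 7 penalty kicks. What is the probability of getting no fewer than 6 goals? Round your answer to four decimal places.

0.1863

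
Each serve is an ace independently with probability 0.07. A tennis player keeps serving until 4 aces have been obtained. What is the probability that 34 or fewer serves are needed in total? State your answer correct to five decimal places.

Finishing within 34 serves ⇔ at least 4 successes in the first 34. With X ~ Binomial(34, 0.07), P(Y ≤ 34) = 1 − P(X ≤ 3).
  k=0: C(34,0)·0.07^0·0.93^34 = 0.0848048
  k=1: C(34,1)·0.07^1·0.93^33 = 0.2170272
  k=2: C(34,2)·0.07^2·0.93^32 = 0.2695338
  k=3: C(34,3)·0.07^3·0.93^31 = 0.2163999
1 − 0.7877658 = 0.2122342

0.21223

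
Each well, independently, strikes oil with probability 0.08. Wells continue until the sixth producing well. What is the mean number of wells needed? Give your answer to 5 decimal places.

75.00000

Y = total wells until the sixth success; negative binomial with r=6, p=0.08.
E[Y] = r / p = 6 / 0.08 = 75.0000000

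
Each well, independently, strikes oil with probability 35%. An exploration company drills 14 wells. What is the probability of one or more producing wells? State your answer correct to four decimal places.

P(at least one) = 1 − P(none) = 1 − (1 − 0.35)^14
= 1 − 0.002403 = 0.997597

0.9976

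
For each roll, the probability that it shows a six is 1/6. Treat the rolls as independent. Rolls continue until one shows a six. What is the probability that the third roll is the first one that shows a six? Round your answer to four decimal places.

0.1157

Geometric (trials to first success), p = 0.166667.
P(Y = 3) = (1−p)^2 · p = 0.69444 · 0.166667 = 0.115741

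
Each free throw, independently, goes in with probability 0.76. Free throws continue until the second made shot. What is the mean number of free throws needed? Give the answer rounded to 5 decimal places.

2.63158

Y = total free throws until the second success; negative binomial with r=2, p=0.76.
E[Y] = r / p = 2 / 0.76 = 2.6315789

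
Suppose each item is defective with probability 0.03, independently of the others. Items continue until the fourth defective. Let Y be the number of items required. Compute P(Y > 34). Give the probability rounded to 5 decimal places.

0.98167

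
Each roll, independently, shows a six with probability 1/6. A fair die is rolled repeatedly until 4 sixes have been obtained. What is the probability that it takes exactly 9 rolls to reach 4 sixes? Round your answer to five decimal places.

0.01737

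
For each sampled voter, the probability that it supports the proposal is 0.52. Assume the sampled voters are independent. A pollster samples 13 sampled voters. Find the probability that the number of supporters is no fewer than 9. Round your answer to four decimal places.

X ~ Binomial(13, 0.52); P(X ≥ 9) = Σ C(13,k) p^k (1−p)^(13−k) over k:
  k=9: C(13,9)·0.52^9·0.48^4 = 0.105512
  k=10: C(13,10)·0.52^10·0.48^3 = 0.045722
  k=11: C(13,11)·0.52^11·0.48^2 = 0.013509
  k=12: C(13,12)·0.52^12·0.48^1 = 0.002439
  k=13: C(13,13)·0.52^13·0.48^0 = 0.000203
Total = 0.167385

0.1674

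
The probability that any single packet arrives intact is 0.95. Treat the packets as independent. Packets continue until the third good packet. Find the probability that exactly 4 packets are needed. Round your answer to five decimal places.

0.12861

Y = trial on which the third success occurs; negative binomial, r=3, p=0.95.
P(Y=4) = C(3,2) · p^3 · (1−p)^1
= 3 · 0.85737 · 0.05 = 0.1286063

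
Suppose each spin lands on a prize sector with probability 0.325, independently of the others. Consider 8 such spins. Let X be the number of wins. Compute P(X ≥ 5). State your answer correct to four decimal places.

0.0797

X ~ Binomial(8, 0.325); P(X ≥ 5) = Σ C(8,k) p^k (1−p)^(8−k) over k:
  k=5: C(8,5)·0.325^5·0.675^3 = 0.062448
  k=6: C(8,6)·0.325^6·0.675^2 = 0.015034
  k=7: C(8,7)·0.325^7·0.675^1 = 0.002068
  k=8: C(8,8)·0.325^8·0.675^0 = 0.000124
Total = 0.079674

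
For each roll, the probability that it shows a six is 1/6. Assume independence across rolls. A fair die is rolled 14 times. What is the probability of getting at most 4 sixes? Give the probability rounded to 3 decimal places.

X ~ Binomial(14, 0.166667); P(X ≤ 4) = Σ C(14,k) p^k (1−p)^(14−k) over k:
  k=0: C(14,0)·0.166667^0·0.833333^14 = 0.07789
  k=1: C(14,1)·0.166667^1·0.833333^13 = 0.21808
  k=2: C(14,2)·0.166667^2·0.833333^12 = 0.28351
  k=3: C(14,3)·0.166667^3·0.833333^11 = 0.22681
  k=4: C(14,4)·0.166667^4·0.833333^10 = 0.12474
Total = 0.93102

0.931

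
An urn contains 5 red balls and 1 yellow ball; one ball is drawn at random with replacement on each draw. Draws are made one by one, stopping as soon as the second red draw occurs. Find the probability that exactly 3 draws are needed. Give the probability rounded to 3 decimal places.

0.231

Y = trial on which the second success occurs; negative binomial, r=2, p=0.833333.
P(Y=3) = C(2,1) · p^2 · (1−p)^1
= 2 · 0.69444 · 0.16667 = 0.23148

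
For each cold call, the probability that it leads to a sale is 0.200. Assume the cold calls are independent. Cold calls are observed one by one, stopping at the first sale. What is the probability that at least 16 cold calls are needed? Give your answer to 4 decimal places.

Y = number of cold calls to the first success; geometric, p = 0.20.
P(Y > 15) = P(first 15 all fail) = (1−p)^15 = 0.035184

0.0352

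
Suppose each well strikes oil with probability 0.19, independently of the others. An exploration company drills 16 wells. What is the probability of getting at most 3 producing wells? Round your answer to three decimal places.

0.638

X ~ Binomial(16, 0.19); P(X ≤ 3) = Σ C(16,k) p^k (1−p)^(16−k) over k:
  k=0: C(16,0)·0.19^0·0.81^16 = 0.03434
  k=1: C(16,1)·0.19^1·0.81^15 = 0.12887
  k=2: C(16,2)·0.19^2·0.81^14 = 0.22671
  k=3: C(16,3)·0.19^3·0.81^13 = 0.24817
Total = 0.63809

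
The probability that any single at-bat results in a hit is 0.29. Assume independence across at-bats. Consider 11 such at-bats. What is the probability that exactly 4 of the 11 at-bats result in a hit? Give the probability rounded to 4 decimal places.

0.2123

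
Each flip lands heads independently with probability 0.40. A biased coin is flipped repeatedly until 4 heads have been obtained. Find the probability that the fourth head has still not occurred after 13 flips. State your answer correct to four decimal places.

0.1686

Needing more than 13 flips ⇔ fewer than 4 successes in the first 13. With X ~ Binomial(13, 0.40), P(Y > 13) = P(X ≤ 3).
  k=0: C(13,0)·0.40^0·0.60^13 = 0.001306
  k=1: C(13,1)·0.40^1·0.60^12 = 0.011319
  k=2: C(13,2)·0.40^2·0.60^11 = 0.045277
  k=3: C(13,3)·0.40^3·0.60^10 = 0.110677
P(X ≤ 3) = 0.168580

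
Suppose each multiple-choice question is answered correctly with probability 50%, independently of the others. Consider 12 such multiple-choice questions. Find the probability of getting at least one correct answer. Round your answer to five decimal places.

0.99976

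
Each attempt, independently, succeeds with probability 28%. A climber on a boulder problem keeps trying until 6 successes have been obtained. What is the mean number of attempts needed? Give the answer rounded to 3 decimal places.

21.429

Y = total attempts until the sixth success; negative binomial with r=6, p=0.28.
E[Y] = r / p = 6 / 0.28 = 21.42857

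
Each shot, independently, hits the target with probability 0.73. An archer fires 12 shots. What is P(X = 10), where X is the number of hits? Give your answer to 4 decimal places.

0.2068

X ~ Binomial(n=12, p=0.73).
P(X=10) = C(12,10) · p^10 · (1−p)^2
= 66 · 0.042976 · 0.0729 = 0.206776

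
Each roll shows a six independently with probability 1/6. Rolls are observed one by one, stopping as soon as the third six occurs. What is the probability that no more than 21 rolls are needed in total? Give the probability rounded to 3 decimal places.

Finishing within 21 rolls ⇔ at least 3 successes in the first 21. With X ~ Binomial(21, 0.166667), P(Y ≤ 21) = 1 − P(X ≤ 2).
  k=0: C(21,0)·0.166667^0·0.833333^21 = 0.02174
  k=1: C(21,1)·0.166667^1·0.833333^20 = 0.09129
  k=2: C(21,2)·0.166667^2·0.833333^19 = 0.18259
1 − 0.29562 = 0.70438

0.704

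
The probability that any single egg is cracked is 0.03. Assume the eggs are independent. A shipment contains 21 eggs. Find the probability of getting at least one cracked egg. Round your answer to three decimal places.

P(at least one) = 1 − P(none) = 1 − (1 − 0.03)^21
= 1 − 0.52748 = 0.47252

0.473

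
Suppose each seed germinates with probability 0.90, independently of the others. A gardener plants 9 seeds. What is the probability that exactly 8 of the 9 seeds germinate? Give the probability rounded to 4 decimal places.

X ~ Binomial(n=9, p=0.90).
P(X=8) = C(9,8) · p^8 · (1−p)^1
= 9 · 0.43047 · 0.1 = 0.387420

0.3874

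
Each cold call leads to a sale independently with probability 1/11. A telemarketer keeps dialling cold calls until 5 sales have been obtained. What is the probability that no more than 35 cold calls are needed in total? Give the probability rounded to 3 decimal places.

0.209

Finishing within 35 cold calls ⇔ at least 5 successes in the first 35. With X ~ Binomial(35, 0.090909), P(Y ≤ 35) = 1 − P(X ≤ 4).
  k=0: C(35,0)·0.090909^0·0.909091^35 = 0.03558
  k=1: C(35,1)·0.090909^1·0.909091^34 = 0.12454
  k=2: C(35,2)·0.090909^2·0.909091^33 = 0.21173
  k=3: C(35,3)·0.090909^3·0.909091^32 = 0.23290
  k=4: C(35,4)·0.090909^4·0.909091^31 = 0.18632
1 − 0.79107 = 0.20893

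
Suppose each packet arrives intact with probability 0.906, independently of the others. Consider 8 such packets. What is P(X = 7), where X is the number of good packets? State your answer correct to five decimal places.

X ~ Binomial(n=8, p=0.906).
P(X=7) = C(8,7) · p^7 · (1−p)^1
= 8 · 0.50107 · 0.094 = 0.3768038

0.37680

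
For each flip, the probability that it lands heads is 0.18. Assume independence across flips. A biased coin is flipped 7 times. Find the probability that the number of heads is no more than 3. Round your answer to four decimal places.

X ~ Binomial(7, 0.18); P(X ≤ 3) = Σ C(7,k) p^k (1−p)^(7−k) over k:
  k=0: C(7,0)·0.18^0·0.82^7 = 0.249285
  k=1: C(7,1)·0.18^1·0.82^6 = 0.383048
  k=2: C(7,2)·0.18^2·0.82^5 = 0.252251
  k=3: C(7,3)·0.18^3·0.82^4 = 0.092287
Total = 0.976872

0.9769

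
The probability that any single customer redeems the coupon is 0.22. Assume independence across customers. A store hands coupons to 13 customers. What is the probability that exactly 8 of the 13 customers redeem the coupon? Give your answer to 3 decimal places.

0.002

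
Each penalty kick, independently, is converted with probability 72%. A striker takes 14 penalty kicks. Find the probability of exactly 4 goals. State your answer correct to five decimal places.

0.00080

X ~ Binomial(n=14, p=0.72).
P(X=4) = C(14,4) · p^4 · (1−p)^10
= 1001 · 0.26874 · 2.962e-06 = 0.0007968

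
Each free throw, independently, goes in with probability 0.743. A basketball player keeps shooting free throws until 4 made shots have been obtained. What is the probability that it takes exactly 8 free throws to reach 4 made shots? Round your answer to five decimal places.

Y = trial on which the fourth success occurs; negative binomial, r=4, p=0.743.
P(Y=8) = C(7,3) · p^4 · (1−p)^4
= 35 · 0.30476 · 0.0043625 = 0.0465324

0.04653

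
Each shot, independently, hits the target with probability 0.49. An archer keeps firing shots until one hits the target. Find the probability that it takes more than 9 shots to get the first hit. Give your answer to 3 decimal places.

Y = number of shots to the first success; geometric, p = 0.49.
P(Y > 9) = P(first 9 all fail) = (1−p)^9 = 0.00233

0.002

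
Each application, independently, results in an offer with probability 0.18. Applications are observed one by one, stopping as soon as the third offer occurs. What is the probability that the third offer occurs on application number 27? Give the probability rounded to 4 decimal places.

Y = trial on which the third success occurs; negative binomial, r=3, p=0.18.
P(Y=27) = C(26,2) · p^3 · (1−p)^24
= 325 · 0.005832 · 0.0085415 = 0.016189

0.0162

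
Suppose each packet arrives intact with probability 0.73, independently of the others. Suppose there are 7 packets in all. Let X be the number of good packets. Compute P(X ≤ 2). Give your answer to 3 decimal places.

0.018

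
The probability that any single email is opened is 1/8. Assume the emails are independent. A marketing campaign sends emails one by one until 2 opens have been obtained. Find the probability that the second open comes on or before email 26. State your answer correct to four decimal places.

0.8536

Finishing within 26 emails ⇔ at least 2 successes in the first 26. With X ~ Binomial(26, 0.125), P(Y ≤ 26) = 1 − P(X ≤ 1).
  k=0: C(26,0)·0.125^0·0.875^26 = 0.031061
  k=1: C(26,1)·0.125^1·0.875^25 = 0.115368
1 − 0.146428 = 0.853572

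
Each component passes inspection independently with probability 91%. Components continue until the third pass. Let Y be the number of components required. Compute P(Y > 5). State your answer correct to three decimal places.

Needing more than 5 components ⇔ fewer than 3 successes in the first 5. With X ~ Binomial(5, 0.91), P(Y > 5) = P(X ≤ 2).
  k=0: C(5,0)·0.91^0·0.09^5 = 0.00001
  k=1: C(5,1)·0.91^1·0.09^4 = 0.00030
  k=2: C(5,2)·0.91^2·0.09^3 = 0.00604
P(X ≤ 2) = 0.00634

0.006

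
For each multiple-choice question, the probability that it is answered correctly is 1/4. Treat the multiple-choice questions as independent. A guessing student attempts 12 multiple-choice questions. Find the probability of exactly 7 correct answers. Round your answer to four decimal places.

0.0115

X ~ Binomial(n=12, p=0.25).
P(X=7) = C(12,7) · p^7 · (1−p)^5
= 792 · 6.1035e-05 · 0.2373 = 0.011471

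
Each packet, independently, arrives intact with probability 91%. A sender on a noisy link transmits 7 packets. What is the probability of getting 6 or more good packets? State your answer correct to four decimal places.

X ~ Binomial(7, 0.91); P(X ≥ 6) = Σ C(7,k) p^k (1−p)^(7−k) over k:
  k=6: C(7,6)·0.91^6·0.09^1 = 0.357758
  k=7: C(7,7)·0.91^7·0.09^0 = 0.516761
Total = 0.874519

0.8745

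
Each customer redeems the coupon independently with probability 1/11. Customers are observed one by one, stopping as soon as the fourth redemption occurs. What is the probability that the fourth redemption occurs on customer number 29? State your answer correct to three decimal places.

Y = trial on which the fourth success occurs; negative binomial, r=4, p=0.090909.
P(Y=29) = C(28,3) · p^4 · (1−p)^25
= 3276 · 6.8301e-05 · 0.092296 = 0.02065

0.021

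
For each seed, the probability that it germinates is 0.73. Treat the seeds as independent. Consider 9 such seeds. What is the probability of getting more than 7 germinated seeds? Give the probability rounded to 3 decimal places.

X ~ Binomial(9, 0.73); P(X ≥ 8) = Σ C(9,k) p^k (1−p)^(9−k) over k:
  k=8: C(9,8)·0.73^8·0.27^1 = 0.19597
  k=9: C(9,9)·0.73^9·0.27^0 = 0.05887
Total = 0.25484

0.255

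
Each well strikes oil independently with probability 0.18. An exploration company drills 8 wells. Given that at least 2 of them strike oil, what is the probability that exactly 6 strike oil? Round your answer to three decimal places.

X ~ Binomial(8, 0.18). Want P(X=6 | X≥2) = P(X=6) / P(X≥2).
P(X=6) = C(8,6)·0.18^6·0.82^2 = 0.00064
P(X≥2) = 1 − 0.20441 − 0.35897 = 0.43661
Ratio = 0.00064 / 0.43661 = 0.00147

0.001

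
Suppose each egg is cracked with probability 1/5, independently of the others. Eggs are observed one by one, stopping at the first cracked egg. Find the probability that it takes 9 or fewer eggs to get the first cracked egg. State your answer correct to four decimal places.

Y = number of eggs to the first success; geometric, p = 0.20.
P(Y ≤ 9) = 1 − (1−p)^9 = 1 − 0.134218 = 0.865782

0.8658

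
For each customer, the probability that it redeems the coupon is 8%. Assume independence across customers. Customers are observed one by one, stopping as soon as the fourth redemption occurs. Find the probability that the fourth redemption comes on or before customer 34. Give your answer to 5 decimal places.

0.28755

Finishing within 34 customers ⇔ at least 4 successes in the first 34. With X ~ Binomial(34, 0.08), P(Y ≤ 34) = 1 − P(X ≤ 3).
  k=0: C(34,0)·0.08^0·0.92^34 = 0.0587200
  k=1: C(34,1)·0.08^1·0.92^33 = 0.1736070
  k=2: C(34,2)·0.08^2·0.92^32 = 0.2490883
  k=3: C(34,3)·0.08^3·0.92^31 = 0.2310384
1 − 0.7124537 = 0.2875463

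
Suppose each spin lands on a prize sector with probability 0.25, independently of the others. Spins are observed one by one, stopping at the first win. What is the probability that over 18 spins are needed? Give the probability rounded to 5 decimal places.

Y = number of spins to the first success; geometric, p = 0.25.
P(Y > 18) = P(first 18 all fail) = (1−p)^18 = 0.0056377

0.00564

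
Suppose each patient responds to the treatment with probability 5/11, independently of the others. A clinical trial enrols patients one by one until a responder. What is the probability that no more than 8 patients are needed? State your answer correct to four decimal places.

0.9922

Y = number of patients to the first success; geometric, p = 0.454545.
P(Y ≤ 8) = 1 − (1−p)^8 = 1 − 0.007836 = 0.992164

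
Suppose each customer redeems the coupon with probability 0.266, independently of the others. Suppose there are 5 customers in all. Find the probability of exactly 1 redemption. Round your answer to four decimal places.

0.3860

X ~ Binomial(n=5, p=0.266).
P(X=1) = C(5,1) · p^1 · (1−p)^4
= 5 · 0.266 · 0.29026 = 0.386043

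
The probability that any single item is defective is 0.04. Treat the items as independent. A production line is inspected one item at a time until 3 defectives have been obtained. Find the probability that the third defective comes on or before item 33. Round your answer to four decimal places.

Finishing within 33 items ⇔ at least 3 successes in the first 33. With X ~ Binomial(33, 0.04), P(Y ≤ 33) = 1 − P(X ≤ 2).
  k=0: C(33,0)·0.04^0·0.96^33 = 0.259986
  k=1: C(33,1)·0.04^1·0.96^32 = 0.357481
  k=2: C(33,2)·0.04^2·0.96^31 = 0.238321
1 − 0.855789 = 0.144211

0.1442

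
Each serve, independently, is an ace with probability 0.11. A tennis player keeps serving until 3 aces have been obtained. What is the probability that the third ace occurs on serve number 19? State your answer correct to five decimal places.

0.03156

Y = trial on which the third success occurs; negative binomial, r=3, p=0.11.
P(Y=19) = C(18,2) · p^3 · (1−p)^16
= 153 · 0.001331 · 0.15497 = 0.0315580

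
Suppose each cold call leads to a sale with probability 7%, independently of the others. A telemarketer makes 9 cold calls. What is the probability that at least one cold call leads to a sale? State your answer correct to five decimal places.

P(at least one) = 1 − P(none) = 1 − (1 − 0.07)^9
= 1 − 0.5204111 = 0.4795889

0.47959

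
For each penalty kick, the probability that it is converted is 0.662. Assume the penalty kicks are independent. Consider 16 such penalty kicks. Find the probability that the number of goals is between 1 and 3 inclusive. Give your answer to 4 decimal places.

0.0001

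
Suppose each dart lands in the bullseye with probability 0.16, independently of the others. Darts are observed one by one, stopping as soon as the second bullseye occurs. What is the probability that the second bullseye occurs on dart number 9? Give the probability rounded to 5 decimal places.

Y = trial on which the second success occurs; negative binomial, r=2, p=0.16.
P(Y=9) = C(8,1) · p^2 · (1−p)^7
= 8 · 0.0256 · 0.29509 = 0.0604345

0.06043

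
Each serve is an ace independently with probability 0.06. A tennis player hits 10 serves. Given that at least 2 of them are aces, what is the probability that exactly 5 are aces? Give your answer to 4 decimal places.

0.0012

X ~ Binomial(10, 0.06). Want P(X=5 | X≥2) = P(X=5) / P(X≥2).
P(X=5) = C(10,5)·0.06^5·0.94^5 = 0.000144
P(X≥2) = 1 − 0.538615 − 0.343797 = 0.117588
Ratio = 0.000144 / 0.117588 = 0.001223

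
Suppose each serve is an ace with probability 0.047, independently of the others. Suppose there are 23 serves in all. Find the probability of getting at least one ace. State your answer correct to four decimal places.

P(at least one) = 1 − P(none) = 1 − (1 − 0.047)^23
= 1 − 0.330474 = 0.669526

0.6695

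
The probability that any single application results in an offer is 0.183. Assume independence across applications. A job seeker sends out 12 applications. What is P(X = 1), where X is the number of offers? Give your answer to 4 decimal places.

0.2377

X ~ Binomial(n=12, p=0.183).
P(X=1) = C(12,1) · p^1 · (1−p)^11
= 12 · 0.183 · 0.10825 = 0.237725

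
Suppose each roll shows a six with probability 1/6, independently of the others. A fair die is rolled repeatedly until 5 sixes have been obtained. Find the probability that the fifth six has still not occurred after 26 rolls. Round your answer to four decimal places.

0.5584

Needing more than 26 rolls ⇔ fewer than 5 successes in the first 26. With X ~ Binomial(26, 0.166667), P(Y > 26) = P(X ≤ 4).
  k=0: C(26,0)·0.166667^0·0.833333^26 = 0.008735
  k=1: C(26,1)·0.166667^1·0.833333^25 = 0.045425
  k=2: C(26,2)·0.166667^2·0.833333^24 = 0.113561
  k=3: C(26,3)·0.166667^3·0.833333^23 = 0.181698
  k=4: C(26,4)·0.166667^4·0.833333^22 = 0.208953
P(X ≤ 4) = 0.558373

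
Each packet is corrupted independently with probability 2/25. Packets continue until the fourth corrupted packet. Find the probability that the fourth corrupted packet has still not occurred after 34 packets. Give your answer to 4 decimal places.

Needing more than 34 packets ⇔ fewer than 4 successes in the first 34. With X ~ Binomial(34, 0.08), P(Y > 34) = P(X ≤ 3).
  k=0: C(34,0)·0.08^0·0.92^34 = 0.058720
  k=1: C(34,1)·0.08^1·0.92^33 = 0.173607
  k=2: C(34,2)·0.08^2·0.92^32 = 0.249088
  k=3: C(34,3)·0.08^3·0.92^31 = 0.231038
P(X ≤ 3) = 0.712454

0.7125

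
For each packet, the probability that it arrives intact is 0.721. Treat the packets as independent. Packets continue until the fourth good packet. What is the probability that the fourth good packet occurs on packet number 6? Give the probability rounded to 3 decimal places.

0.210

Y = trial on which the fourth success occurs; negative binomial, r=4, p=0.721.
P(Y=6) = C(5,3) · p^4 · (1−p)^2
= 10 · 0.27023 · 0.077841 = 0.21035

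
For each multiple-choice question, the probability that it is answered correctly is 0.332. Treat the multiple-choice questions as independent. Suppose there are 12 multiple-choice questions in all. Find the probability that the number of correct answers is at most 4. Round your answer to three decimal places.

X ~ Binomial(12, 0.332); P(X ≤ 4) = Σ C(12,k) p^k (1−p)^(12−k) over k:
  k=0: C(12,0)·0.332^0·0.668^12 = 0.00789
  k=1: C(12,1)·0.332^1·0.668^11 = 0.04708
  k=2: C(12,2)·0.332^2·0.668^10 = 0.12870
  k=3: C(12,3)·0.332^3·0.668^9 = 0.21322
  k=4: C(12,4)·0.332^4·0.668^8 = 0.23843
Total = 0.63533

0.635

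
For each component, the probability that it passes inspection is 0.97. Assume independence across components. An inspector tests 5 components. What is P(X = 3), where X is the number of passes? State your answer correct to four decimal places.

0.0082

X ~ Binomial(n=5, p=0.97).
P(X=3) = C(5,3) · p^3 · (1−p)^2
= 10 · 0.91267 · 0.0009 = 0.008214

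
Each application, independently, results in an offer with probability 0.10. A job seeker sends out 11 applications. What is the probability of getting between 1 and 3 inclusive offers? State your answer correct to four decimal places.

X ~ Binomial(11, 0.10); P(1 ≤ X ≤ 3) = Σ C(11,k) p^k (1−p)^(11−k) over k:
  k=1: C(11,1)·0.10^1·0.90^10 = 0.383546
  k=2: C(11,2)·0.10^2·0.90^9 = 0.213081
  k=3: C(11,3)·0.10^3·0.90^8 = 0.071027
Total = 0.667655

0.6677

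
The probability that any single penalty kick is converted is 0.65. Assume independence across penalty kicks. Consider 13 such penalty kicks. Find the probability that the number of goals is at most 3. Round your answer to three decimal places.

0.003

X ~ Binomial(13, 0.65); P(X ≤ 3) = Σ C(13,k) p^k (1−p)^(13−k) over k:
  k=0: C(13,0)·0.65^0·0.35^13 = 0.00000
  k=1: C(13,1)·0.65^1·0.35^12 = 0.00003
  k=2: C(13,2)·0.65^2·0.35^11 = 0.00032
  k=3: C(13,3)·0.65^3·0.35^10 = 0.00217
Total = 0.00251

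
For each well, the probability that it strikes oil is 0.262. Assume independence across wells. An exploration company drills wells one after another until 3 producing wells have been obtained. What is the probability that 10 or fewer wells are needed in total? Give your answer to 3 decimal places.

Finishing within 10 wells ⇔ at least 3 successes in the first 10. With X ~ Binomial(10, 0.262), P(Y ≤ 10) = 1 − P(X ≤ 2).
  k=0: C(10,0)·0.262^0·0.738^10 = 0.04793
  k=1: C(10,1)·0.262^1·0.738^9 = 0.17014
  k=2: C(10,2)·0.262^2·0.738^8 = 0.27181
1 − 0.48988 = 0.51012

0.510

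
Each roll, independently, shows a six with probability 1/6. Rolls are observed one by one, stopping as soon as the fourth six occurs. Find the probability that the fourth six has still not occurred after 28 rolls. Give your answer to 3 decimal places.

Needing more than 28 rolls ⇔ fewer than 4 successes in the first 28. With X ~ Binomial(28, 0.166667), P(Y > 28) = P(X ≤ 3).
  k=0: C(28,0)·0.166667^0·0.833333^28 = 0.00607
  k=1: C(28,1)·0.166667^1·0.833333^27 = 0.03397
  k=2: C(28,2)·0.166667^2·0.833333^26 = 0.09172
  k=3: C(28,3)·0.166667^3·0.833333^25 = 0.15899
P(X ≤ 3) = 0.29075

0.291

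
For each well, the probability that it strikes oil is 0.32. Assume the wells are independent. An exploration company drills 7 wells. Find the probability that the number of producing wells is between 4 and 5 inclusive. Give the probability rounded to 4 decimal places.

X ~ Binomial(7, 0.32); P(4 ≤ X ≤ 5) = Σ C(7,k) p^k (1−p)^(7−k) over k:
  k=4: C(7,4)·0.32^4·0.68^3 = 0.115397
  k=5: C(7,5)·0.32^5·0.68^2 = 0.032583
Total = 0.147980

0.1480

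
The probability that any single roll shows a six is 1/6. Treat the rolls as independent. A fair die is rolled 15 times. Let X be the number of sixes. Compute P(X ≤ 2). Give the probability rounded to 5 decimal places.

0.53222

X ~ Binomial(15, 0.166667); P(X ≤ 2) = Σ C(15,k) p^k (1−p)^(15−k) over k:
  k=0: C(15,0)·0.166667^0·0.833333^15 = 0.0649055
  k=1: C(15,1)·0.166667^1·0.833333^14 = 0.1947164
  k=2: C(15,2)·0.166667^2·0.833333^13 = 0.2726030
Total = 0.5322249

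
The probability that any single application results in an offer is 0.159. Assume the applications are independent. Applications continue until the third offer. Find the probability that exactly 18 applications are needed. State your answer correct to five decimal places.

0.04071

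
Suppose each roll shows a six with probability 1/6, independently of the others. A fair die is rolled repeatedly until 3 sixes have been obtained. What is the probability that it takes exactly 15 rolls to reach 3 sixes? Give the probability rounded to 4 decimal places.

0.0473

Y = trial on which the third success occurs; negative binomial, r=3, p=0.166667.
P(Y=15) = C(14,2) · p^3 · (1−p)^12
= 91 · 0.0046296 · 0.11216 = 0.047251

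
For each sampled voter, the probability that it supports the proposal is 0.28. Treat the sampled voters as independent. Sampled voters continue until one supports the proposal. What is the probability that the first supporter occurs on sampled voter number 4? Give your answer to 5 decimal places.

0.10451

Geometric (trials to first success), p = 0.28.
P(Y = 4) = (1−p)^3 · p = 0.37325 · 0.28 = 0.1045094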